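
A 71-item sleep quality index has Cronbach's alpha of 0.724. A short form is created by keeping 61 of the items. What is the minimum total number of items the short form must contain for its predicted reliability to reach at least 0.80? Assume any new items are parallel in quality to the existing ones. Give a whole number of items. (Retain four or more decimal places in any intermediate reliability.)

109

First, r for the 61-item form: n = 61/71 = 0.8592, so r_61 = 0.8592·0.724/(1 + (0.8592 − 1)·0.724) = 0.6927
Length factor from the short form to reach 0.80: n' = 0.80(1 − 0.6927) / [0.6927(1 − 0.80)] ≈ 1.7745
Items = 1.7745 × 61 ≈ 108.24 → 109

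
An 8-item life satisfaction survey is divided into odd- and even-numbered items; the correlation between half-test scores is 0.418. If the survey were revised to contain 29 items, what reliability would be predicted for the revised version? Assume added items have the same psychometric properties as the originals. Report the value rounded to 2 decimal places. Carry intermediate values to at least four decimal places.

0.84

First correct the split-half correlation to full-test reliability: r_full = 2 × 0.418 / (1 + 0.418) ≈ 0.5896
Length factor from 8 to 29 items: n = 29/8 = 3.6250
r_new = n·r_full / (1 + (n − 1)·r_full) = 2.1373 / 2.5477 ≈ 0.8389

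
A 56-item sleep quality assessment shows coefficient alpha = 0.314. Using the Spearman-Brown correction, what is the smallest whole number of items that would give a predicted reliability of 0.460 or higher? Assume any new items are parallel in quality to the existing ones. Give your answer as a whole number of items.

105

n = 0.460(1 − 0.314) / [0.314(1 − 0.460)]
  = 0.315560 / 0.169560 = 1.8611
So the test needs 1.8611 × 56 ≈ 104.22 items; rounding up, 105.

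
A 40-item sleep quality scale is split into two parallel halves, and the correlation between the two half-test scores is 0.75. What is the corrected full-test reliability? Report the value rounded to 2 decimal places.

0.86

Each half is half the length of the full test, so the full test is n = 2 times a half.
r_full = 2r_hh / (1 + r_hh) = 2 × 0.75 / (1 + 0.75)
r_full = 1.5000 / 1.7500 ≈ 0.8571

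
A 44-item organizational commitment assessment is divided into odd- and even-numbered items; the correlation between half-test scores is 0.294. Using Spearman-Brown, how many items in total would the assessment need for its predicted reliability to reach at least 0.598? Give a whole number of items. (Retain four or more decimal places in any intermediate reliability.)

Corrected full-test reliability: r_full = 2 × 0.294 / (1 + 0.294) ≈ 0.4544
n = r_tgt(1 − r_full) / [r_full(1 − r_tgt)] = 0.598 × 0.5456 / (0.4544 × 0.402) ≈ 1.7861
Items = 1.7861 × 44 ≈ 78.59 → 79

79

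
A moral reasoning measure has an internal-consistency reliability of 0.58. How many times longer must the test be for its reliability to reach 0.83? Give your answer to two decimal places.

3.54

Invert Spearman-Brown to solve for n:
n = r*(1 − r) / [ r (1 − r*) ]
n = [0.83 × 0.42] / [0.58 × 0.17]
n = 0.3486 / 0.0986 ≈ 3.5355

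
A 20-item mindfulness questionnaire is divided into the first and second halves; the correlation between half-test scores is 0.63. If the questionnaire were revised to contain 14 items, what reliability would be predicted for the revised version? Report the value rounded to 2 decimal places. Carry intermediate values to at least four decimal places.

0.70

Full-test reliability from the split-half r: r_full = 2(0.63)/(1 + 0.63) = 0.7730
Length factor from 20 to 14 items: n = 14/20 = 0.7000
r_new = n·r_full / (1 + (n − 1)·r_full) = 0.5411 / 0.7681 ≈ 0.7045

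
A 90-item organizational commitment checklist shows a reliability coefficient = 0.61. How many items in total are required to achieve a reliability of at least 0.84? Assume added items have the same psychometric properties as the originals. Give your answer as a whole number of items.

Rearranging the Spearman-Brown formula for n,
n = r_target (1 − r_old) / [ r_old (1 − r_target) ]
n = [0.84 × 0.39] / [0.61 × 0.16]
n = 0.3276 / 0.0976 ≈ 3.3566
So the test needs 3.3566 × 90 ≈ 302.09 items; rounding up, 303.

303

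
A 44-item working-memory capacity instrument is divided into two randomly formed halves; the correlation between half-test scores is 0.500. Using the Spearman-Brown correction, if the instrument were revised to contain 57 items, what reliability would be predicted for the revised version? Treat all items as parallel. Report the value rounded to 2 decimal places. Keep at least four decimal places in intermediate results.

0.72

Spearman-Brown correction (n = 2): r_full = 2·0.500/(1 + 0.500) = 0.6667
Length factor from 44 to 57 items: n = 57/44 = 1.2955
r_new = n·r_full / (1 + (n − 1)·r_full) = 0.8637 / 1.1970 ≈ 0.7216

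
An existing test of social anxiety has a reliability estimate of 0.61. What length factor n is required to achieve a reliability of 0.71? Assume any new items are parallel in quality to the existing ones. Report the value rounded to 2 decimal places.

Invert Spearman-Brown to solve for n:
n = r_target (1 − r_old) / [ r_old (1 − r_target) ]
n = 0.71(1 − 0.61) / [0.61(1 − 0.71)]
  = 0.2769 / 0.1769 = 1.5653

1.57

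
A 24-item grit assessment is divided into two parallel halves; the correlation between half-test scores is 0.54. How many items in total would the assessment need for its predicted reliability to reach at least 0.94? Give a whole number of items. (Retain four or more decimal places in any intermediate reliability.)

161

r_full = 2(0.54)/(1 + 0.54) = 0.7013
Solve Spearman-Brown for n: n = 0.94(1 − 0.7013) / [0.7013(1 − 0.94)] = 6.6728
Items = 6.6728 × 24 ≈ 160.15 → 161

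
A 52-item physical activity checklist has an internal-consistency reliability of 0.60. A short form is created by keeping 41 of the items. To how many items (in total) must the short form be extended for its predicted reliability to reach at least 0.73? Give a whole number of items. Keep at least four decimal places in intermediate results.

Short-form reliability: n = 41/52 = 0.7885; r_41 = n·r/(1+(n−1)r) ≈ 0.5419
Length factor from the short form to reach 0.73: n' = 0.73(1 − 0.5419) / [0.5419(1 − 0.73)] ≈ 2.2856
Total items = 2.2856 × 41 = 93.71, rounded up to 94.

94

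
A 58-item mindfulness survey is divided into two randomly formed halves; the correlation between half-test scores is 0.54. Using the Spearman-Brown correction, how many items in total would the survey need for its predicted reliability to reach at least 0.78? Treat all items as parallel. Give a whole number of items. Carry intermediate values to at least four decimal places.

Corrected full-test reliability: r_full = 2 × 0.54 / (1 + 0.54) ≈ 0.7013
n = r_tgt(1 − r_full) / [r_full(1 − r_tgt)] = 0.78 × 0.2987 / (0.7013 × 0.22) ≈ 1.5101
Required items = 1.5101 × 58 = 87.59, so 88 items.

88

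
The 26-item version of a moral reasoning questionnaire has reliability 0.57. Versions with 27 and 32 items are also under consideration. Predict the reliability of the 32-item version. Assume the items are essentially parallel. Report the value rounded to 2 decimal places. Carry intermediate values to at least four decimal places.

Only the ratio of lengths matters: n = 32/26 = 1.2308
r_{32} = n·r / (1 + (n − 1)·r) = 0.7016 / 1.1316 ≈ 0.6200

0.62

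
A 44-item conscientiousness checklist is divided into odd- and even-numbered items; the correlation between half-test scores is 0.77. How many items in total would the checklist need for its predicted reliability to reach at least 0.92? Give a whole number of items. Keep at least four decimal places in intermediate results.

r_full = 2(0.77)/(1 + 0.77) = 0.8701
Solve Spearman-Brown for n: n = 0.92(1 − 0.8701) / [0.8701(1 − 0.92)] = 1.7169
Items = 1.7169 × 44 ≈ 75.54 → 76

76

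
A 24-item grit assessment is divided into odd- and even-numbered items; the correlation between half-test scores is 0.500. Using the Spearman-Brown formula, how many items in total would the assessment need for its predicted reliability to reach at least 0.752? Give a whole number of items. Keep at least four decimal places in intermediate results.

37

Corrected full-test reliability: r_full = 2 × 0.500 / (1 + 0.500) ≈ 0.6667
Solve Spearman-Brown for n: n = 0.752(1 − 0.6667) / [0.6667(1 − 0.752)] = 1.5159
Items = 1.5159 × 24 ≈ 36.38 → 37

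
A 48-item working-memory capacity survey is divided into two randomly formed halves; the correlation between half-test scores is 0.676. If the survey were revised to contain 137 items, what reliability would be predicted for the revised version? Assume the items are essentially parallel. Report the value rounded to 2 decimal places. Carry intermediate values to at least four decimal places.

0.92

Full-test reliability from the split-half r: r_full = 2(0.676)/(1 + 0.676) = 0.8067
Length factor from 48 to 137 items: n = 137/48 = 2.8542
r_new = n·r_full / (1 + (n − 1)·r_full) = 2.3025 / 2.4958 ≈ 0.9225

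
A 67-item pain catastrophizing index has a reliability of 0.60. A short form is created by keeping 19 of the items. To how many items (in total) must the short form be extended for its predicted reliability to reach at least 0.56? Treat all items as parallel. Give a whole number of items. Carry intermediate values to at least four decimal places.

57

Short-form reliability: n = 19/67 = 0.2836; r_19 = n·r/(1+(n−1)r) ≈ 0.2984
Then solve for n' with r_old = 0.2984, r_target = 0.56: n' = 0.56(1 − 0.2984)/[0.2984(1 − 0.56)] = 2.9924
Items = 2.9924 × 19 ≈ 56.86 → 57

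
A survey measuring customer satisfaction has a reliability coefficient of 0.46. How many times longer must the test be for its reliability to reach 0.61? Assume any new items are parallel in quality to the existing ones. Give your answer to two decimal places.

1.84

Invert Spearman-Brown to solve for n:
n = r_target (1 − r_old) / [ r_old (1 − r_target) ]
n = 0.61 × (1 − 0.46) / [ 0.46 × (1 − 0.61) ]
  = 0.3294 / 0.1794 = 1.8361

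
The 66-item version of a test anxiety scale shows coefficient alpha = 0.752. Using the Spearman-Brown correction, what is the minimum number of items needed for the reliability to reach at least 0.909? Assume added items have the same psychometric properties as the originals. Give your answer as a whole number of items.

218

Invert Spearman-Brown to solve for n:
n = r_target (1 − r_old) / [ r_old (1 − r_target) ]
n = [0.909 × 0.248] / [0.752 × 0.091]
n = 0.225432 / 0.068432 ≈ 3.2942
Items needed = n × 66 = 3.2942 × 66 ≈ 217.42 → round up to 218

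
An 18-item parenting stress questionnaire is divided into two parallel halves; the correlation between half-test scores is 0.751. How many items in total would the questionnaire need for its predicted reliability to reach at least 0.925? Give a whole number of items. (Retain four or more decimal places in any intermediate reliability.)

r_full = 2(0.751)/(1 + 0.751) = 0.8578
Solve Spearman-Brown for n: n = 0.925(1 − 0.8578) / [0.8578(1 − 0.925)] = 2.0445
Items = 2.0445 × 18 ≈ 36.80 → 37

37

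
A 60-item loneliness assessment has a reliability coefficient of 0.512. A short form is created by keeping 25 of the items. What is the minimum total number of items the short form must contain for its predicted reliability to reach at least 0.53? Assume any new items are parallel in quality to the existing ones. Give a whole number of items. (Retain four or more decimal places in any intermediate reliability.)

65

Short-form reliability: n = 25/60 = 0.4167; r_25 = n·r/(1+(n−1)r) ≈ 0.3042
Then solve for n' with r_old = 0.3042, r_target = 0.53: n' = 0.53(1 − 0.3042)/[0.3042(1 − 0.53)] = 2.5793
Items = 2.5793 × 25 ≈ 64.48 → 65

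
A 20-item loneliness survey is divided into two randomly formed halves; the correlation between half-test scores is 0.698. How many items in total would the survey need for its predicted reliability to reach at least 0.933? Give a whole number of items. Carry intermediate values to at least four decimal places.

61

r_full = 2(0.698)/(1 + 0.698) = 0.8221
n = r_tgt(1 − r_full) / [r_full(1 − r_tgt)] = 0.933 × 0.1779 / (0.8221 × 0.067) ≈ 3.0134
Items = 3.0134 × 20 ≈ 60.27 → 61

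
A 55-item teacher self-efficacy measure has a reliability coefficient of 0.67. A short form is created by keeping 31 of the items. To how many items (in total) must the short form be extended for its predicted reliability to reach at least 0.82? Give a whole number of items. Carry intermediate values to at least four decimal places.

124

Short-form reliability: n = 31/55 = 0.5636; r_31 = n·r/(1+(n−1)r) ≈ 0.5336
Then solve for n' with r_old = 0.5336, r_target = 0.82: n' = 0.82(1 − 0.5336)/[0.5336(1 − 0.82)] = 3.9818
Total items = 3.9818 × 31 = 123.44, rounded up to 124.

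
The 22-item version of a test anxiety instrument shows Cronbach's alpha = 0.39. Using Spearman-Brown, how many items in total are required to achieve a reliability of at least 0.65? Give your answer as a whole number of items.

64

Spearman-Brown solved for the length factor n:
n = r_target (1 − r_old) / [ r_old (1 − r_target) ]
n = 0.65(1 − 0.39) / [0.39(1 − 0.65)]
  = 0.3965 / 0.1365 = 2.9048
So the test needs 2.9048 × 22 ≈ 63.91 items; rounding up, 64.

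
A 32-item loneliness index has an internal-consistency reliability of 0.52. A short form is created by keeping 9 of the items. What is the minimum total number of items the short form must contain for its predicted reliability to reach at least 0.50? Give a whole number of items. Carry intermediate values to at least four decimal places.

First, r for the 9-item form: n = 9/32 = 0.2812, so r_9 = 0.2812·0.52/(1 + (0.2812 − 1)·0.52) = 0.2335
Then solve for n' with r_old = 0.2335, r_target = 0.50: n' = 0.50(1 − 0.2335)/[0.2335(1 − 0.50)] = 3.2827
Total items = 3.2827 × 9 = 29.54, rounded up to 30.

30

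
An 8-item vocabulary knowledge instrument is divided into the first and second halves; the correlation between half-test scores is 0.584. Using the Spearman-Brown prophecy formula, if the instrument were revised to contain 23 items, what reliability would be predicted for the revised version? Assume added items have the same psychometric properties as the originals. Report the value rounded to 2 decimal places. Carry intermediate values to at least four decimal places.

0.89

Full-test reliability from the split-half r: r_full = 2(0.584)/(1 + 0.584) = 0.7374
Then adjust to 23 items: n = 23/8 = 2.8750
r_new = n·r_full / (1 + (n − 1)·r_full) = 2.1200 / 2.3826 ≈ 0.8898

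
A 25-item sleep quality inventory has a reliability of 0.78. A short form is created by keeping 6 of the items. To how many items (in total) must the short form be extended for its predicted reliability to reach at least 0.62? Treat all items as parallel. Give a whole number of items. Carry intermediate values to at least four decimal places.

12

Short-form reliability: n = 6/25 = 0.2400; r_6 = n·r/(1+(n−1)r) ≈ 0.4597
Length factor from the short form to reach 0.62: n' = 0.62(1 − 0.4597) / [0.4597(1 − 0.62)] ≈ 1.9176
Items = 1.9176 × 6 ≈ 11.51 → 12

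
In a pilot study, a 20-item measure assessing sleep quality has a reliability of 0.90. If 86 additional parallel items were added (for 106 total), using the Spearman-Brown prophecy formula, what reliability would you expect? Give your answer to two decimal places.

0.98

n = 106/20 = 5.3
By Spearman-Brown, r_new = n r / (1 + (n − 1) r).
r_new = (5.3 × 0.90) / (1 + (5.3 − 1) × 0.90)
     = 4.7700 / 4.8700 = 0.9795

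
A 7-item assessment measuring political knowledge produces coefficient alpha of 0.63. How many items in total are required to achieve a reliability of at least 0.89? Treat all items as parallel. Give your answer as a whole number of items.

n = 0.89 × (1 − 0.63) / [ 0.63 × (1 − 0.89) ]
n = 0.3293 / 0.0693 ≈ 4.7518
Items needed = n × 7 = 4.7518 × 7 ≈ 33.26 → round up to 34

34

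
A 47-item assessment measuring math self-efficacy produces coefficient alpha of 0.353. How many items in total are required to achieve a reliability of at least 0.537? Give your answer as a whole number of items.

100

Spearman-Brown solved for the length factor n:
n = r_target (1 − r_old) / [ r_old (1 − r_target) ]
n = 0.537 × (1 − 0.353) / [ 0.353 × (1 − 0.537) ]
  = 0.347439 / 0.163439 = 2.1258
Items needed = n × 47 = 2.1258 × 47 ≈ 99.91 → round up to 100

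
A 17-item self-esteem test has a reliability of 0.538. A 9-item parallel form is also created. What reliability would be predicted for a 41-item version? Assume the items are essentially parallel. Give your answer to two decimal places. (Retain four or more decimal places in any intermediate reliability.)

Only the ratio of lengths matters: n = 41/17 = 2.4118
r_{41} = n·r / (1 + (n − 1)·r) = 1.2975 / 1.7595 ≈ 0.7374

0.74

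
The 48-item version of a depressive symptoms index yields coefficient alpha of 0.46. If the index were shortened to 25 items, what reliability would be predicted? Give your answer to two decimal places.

0.31

The new length is 25/48 = 0.5208 times the old.
Spearman-Brown: r_new = n·r / (1 + (n − 1)·r)
r_new = 0.5208·0.46 / [1 + (0.5208 − 1)·0.46]
     = 0.2396 / 0.7796 = 0.3073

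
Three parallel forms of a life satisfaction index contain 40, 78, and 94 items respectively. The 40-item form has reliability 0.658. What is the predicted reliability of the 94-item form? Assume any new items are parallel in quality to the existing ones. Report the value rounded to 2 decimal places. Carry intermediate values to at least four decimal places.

0.82

Only the ratio of lengths matters: n = 94/40 = 2.3500
r_{94} = n·r / (1 + (n − 1)·r) = 1.5463 / 1.8883 ≈ 0.8189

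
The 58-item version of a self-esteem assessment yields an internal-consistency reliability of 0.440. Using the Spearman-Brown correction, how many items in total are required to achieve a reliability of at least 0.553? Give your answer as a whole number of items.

92

n = 0.553(1 − 0.440) / [0.440(1 − 0.553)]
  = 0.309680 / 0.196680 = 1.5745
1.5745 × 58 = 91.32 → 92 items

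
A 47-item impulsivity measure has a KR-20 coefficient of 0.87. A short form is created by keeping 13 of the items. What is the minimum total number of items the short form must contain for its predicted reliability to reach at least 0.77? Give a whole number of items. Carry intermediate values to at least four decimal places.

First, r for the 13-item form: n = 13/47 = 0.2766, so r_13 = 0.2766·0.87/(1 + (0.2766 − 1)·0.87) = 0.6493
Length factor from the short form to reach 0.77: n' = 0.77(1 − 0.6493) / [0.6493(1 − 0.77)] ≈ 1.8082
Items = 1.8082 × 13 ≈ 23.51 → 24

24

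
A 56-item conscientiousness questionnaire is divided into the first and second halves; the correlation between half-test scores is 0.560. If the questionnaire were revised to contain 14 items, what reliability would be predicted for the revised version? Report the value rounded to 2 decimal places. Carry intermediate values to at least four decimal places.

0.39

Full-test reliability from the split-half r: r_full = 2(0.560)/(1 + 0.560) = 0.7179
Then adjust to 14 items: n = 14/56 = 0.2500
r_new = n·r_full / (1 + (n − 1)·r_full) = 0.1795 / 0.4616 ≈ 0.3889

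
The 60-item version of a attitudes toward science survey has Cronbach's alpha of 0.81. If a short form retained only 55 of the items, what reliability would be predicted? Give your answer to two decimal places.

0.80

n = 55/60 = 0.9167
r_new = 0.9167·0.81 / [1 + (0.9167 − 1)·0.81]
     = 0.7425 / 0.9325 = 0.7962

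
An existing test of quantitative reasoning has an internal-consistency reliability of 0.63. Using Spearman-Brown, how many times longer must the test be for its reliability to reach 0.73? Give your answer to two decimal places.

1.59

Invert Spearman-Brown to solve for n:
n = r_target (1 − r_old) / [ r_old (1 − r_target) ]
n = [0.73 × 0.37] / [0.63 × 0.27]
n = 0.2701 / 0.1701 ≈ 1.5879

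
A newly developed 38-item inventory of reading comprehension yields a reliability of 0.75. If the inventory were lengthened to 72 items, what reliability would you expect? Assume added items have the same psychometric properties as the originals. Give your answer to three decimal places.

0.850

Length ratio n = 72/38 = 1.8947
r_new = (1.8947 × 0.75) / (1 + (1.8947 − 1) × 0.75)
r_new = 1.4210 / 1.6710 ≈ 0.8504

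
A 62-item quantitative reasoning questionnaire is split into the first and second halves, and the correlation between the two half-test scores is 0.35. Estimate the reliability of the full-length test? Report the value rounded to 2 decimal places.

0.52

Each half is half the length of the full test, so the full test is n = 2 times a half.
r_full = 2(0.35) / (1 + 0.35)
r_full = 0.7000 / 1.3500 ≈ 0.5185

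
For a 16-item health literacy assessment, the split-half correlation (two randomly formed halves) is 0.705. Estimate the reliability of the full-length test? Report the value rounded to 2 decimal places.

0.83

r_full = 2r_hh / (1 + r_hh) = 2 × 0.705 / (1 + 0.705)
r_full = 1.4100 / 1.7050 ≈ 0.8270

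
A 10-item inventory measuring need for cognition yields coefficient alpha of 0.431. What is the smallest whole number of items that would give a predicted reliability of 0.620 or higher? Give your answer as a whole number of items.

Rearranging the Spearman-Brown formula for n,
n = r_target (1 − r_old) / [ r_old (1 − r_target) ]
n = 0.620 × (1 − 0.431) / [ 0.431 × (1 − 0.620) ]
  = 0.352780 / 0.163780 = 2.1540
Items needed = n × 10 = 2.1540 × 10 ≈ 21.54 → round up to 22

22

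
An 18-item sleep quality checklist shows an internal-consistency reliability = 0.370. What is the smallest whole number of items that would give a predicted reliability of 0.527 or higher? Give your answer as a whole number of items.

Spearman-Brown solved for the length factor n:
n = r*(1 − r) / [ r (1 − r*) ]
n = 0.527(1 − 0.370) / [0.370(1 − 0.527)]
  = 0.332010 / 0.175010 = 1.8971
1.8971 × 18 = 34.15 → 35 items

35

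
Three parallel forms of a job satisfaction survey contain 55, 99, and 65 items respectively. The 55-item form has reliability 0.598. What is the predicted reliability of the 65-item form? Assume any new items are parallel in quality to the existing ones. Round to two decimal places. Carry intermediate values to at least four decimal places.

0.64

The 99-item form is not needed; work directly from the 55-item form with n = 65/55 = 1.1818.
r_{65} = n·r / (1 + (n − 1)·r) = 0.7067 / 1.1087 ≈ 0.6374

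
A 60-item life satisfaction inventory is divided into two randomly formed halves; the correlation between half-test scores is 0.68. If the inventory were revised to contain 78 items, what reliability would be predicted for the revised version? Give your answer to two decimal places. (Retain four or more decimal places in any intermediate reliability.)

0.85

First correct the split-half correlation to full-test reliability: r_full = 2 × 0.68 / (1 + 0.68) ≈ 0.8095
Length factor from 60 to 78 items: n = 78/60 = 1.3000
r_new = n·r_full / (1 + (n − 1)·r_full) = 1.0524 / 1.2429 ≈ 0.8467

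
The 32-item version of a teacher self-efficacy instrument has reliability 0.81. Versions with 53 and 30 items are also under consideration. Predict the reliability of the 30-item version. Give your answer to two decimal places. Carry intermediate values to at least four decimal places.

Only the ratio of lengths matters: n = 30/32 = 0.9375
r_{30} = n·r / (1 + (n − 1)·r) = 0.7594 / 0.9494 ≈ 0.7999

0.80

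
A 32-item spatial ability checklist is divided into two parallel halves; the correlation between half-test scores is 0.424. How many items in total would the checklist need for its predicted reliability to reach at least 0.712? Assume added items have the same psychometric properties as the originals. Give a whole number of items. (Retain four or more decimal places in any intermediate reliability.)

54

Corrected full-test reliability: r_full = 2 × 0.424 / (1 + 0.424) ≈ 0.5955
n = r_tgt(1 − r_full) / [r_full(1 − r_tgt)] = 0.712 × 0.4045 / (0.5955 × 0.288) ≈ 1.6793
Items = 1.6793 × 32 ≈ 53.74 → 54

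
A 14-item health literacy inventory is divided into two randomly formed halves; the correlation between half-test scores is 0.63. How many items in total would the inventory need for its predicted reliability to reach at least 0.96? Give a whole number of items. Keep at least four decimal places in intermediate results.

r_full = 2(0.63)/(1 + 0.63) = 0.7730
Solve Spearman-Brown for n: n = 0.96(1 − 0.7730) / [0.7730(1 − 0.96)] = 7.0479
Items = 7.0479 × 14 ≈ 98.67 → 99

99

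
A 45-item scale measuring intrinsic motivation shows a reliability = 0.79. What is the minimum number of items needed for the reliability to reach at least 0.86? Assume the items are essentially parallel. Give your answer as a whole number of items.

Rearranging the Spearman-Brown formula for n,
n = r_target (1 − r_old) / [ r_old (1 − r_target) ]
n = 0.86(1 − 0.79) / [0.79(1 − 0.86)]
  = 0.1806 / 0.1106 = 1.6329
Items needed = n × 45 = 1.6329 × 45 ≈ 73.48 → round up to 74

74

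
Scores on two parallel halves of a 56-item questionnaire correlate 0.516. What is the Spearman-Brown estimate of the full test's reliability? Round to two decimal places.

0.68

r_full = 2(0.516) / (1 + 0.516)
r_full = 1.0320 / 1.5160 ≈ 0.6807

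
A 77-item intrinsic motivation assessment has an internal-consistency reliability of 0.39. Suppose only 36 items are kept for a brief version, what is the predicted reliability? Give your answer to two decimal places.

n = 36/77 = 0.4675
r_new = (0.4675 × 0.39) / (1 + (0.4675 − 1) × 0.39)
r_new = 0.1823 / 0.7923 ≈ 0.2301

0.23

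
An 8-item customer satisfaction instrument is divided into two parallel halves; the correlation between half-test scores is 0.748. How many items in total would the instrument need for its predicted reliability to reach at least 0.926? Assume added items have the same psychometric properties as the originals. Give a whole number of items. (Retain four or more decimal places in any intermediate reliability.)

17

Corrected full-test reliability: r_full = 2 × 0.748 / (1 + 0.748) ≈ 0.8558
n = r_tgt(1 − r_full) / [r_full(1 − r_tgt)] = 0.926 × 0.1442 / (0.8558 × 0.074) ≈ 2.1085
Required items = 2.1085 × 8 = 16.87, so 17 items.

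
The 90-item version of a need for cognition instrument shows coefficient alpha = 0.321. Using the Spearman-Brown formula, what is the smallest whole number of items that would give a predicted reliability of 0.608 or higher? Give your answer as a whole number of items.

Invert Spearman-Brown to solve for n:
n = r*(1 − r) / [ r (1 − r*) ]
n = [0.608 × 0.679] / [0.321 × 0.392]
n = 0.412832 / 0.125832 ≈ 3.2808
So the test needs 3.2808 × 90 ≈ 295.27 items; rounding up, 296.

296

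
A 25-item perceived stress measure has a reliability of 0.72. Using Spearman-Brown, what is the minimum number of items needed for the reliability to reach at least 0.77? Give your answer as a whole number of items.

33

n = 0.77 × (1 − 0.72) / [ 0.72 × (1 − 0.77) ]
n = 0.2156 / 0.1656 ≈ 1.3019
1.3019 × 25 = 32.55 → 33 items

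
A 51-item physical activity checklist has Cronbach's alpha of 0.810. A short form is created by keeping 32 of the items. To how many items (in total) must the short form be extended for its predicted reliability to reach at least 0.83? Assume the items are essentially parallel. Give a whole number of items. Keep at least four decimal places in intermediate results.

59

Short-form reliability: n = 32/51 = 0.6275; r_32 = n·r/(1+(n−1)r) ≈ 0.7279
Length factor from the short form to reach 0.83: n' = 0.83(1 − 0.7279) / [0.7279(1 − 0.83)] ≈ 1.8251
Total items = 1.8251 × 32 = 58.40, rounded up to 59.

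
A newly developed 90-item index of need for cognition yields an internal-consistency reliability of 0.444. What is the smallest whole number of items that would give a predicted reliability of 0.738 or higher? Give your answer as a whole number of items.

Invert Spearman-Brown to solve for n:
n = r*(1 − r) / [ r (1 − r*) ]
n = 0.738 × (1 − 0.444) / [ 0.444 × (1 − 0.738) ]
n = 0.410328 / 0.116328 ≈ 3.5273
So the test needs 3.5273 × 90 ≈ 317.46 items; rounding up, 318.

318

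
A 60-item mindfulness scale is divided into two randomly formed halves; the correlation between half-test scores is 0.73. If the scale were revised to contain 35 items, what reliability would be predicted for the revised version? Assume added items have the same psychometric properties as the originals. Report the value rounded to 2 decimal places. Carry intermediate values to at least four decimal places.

Full-test reliability from the split-half r: r_full = 2(0.73)/(1 + 0.73) = 0.8439
Then adjust to 35 items: n = 35/60 = 0.5833
r_new = n·r_full / (1 + (n − 1)·r_full) = 0.4922 / 0.6483 ≈ 0.7592

0.76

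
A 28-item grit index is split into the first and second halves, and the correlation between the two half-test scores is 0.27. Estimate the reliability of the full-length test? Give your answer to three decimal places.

0.425

r_full = 2(0.27) / (1 + 0.27)
r_full = 0.5400 / 1.2700 ≈ 0.4252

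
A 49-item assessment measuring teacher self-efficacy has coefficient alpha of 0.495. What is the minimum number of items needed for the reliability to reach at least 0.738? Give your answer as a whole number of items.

141

n = [0.738 × 0.505] / [0.495 × 0.262]
n = 0.372690 / 0.129690 ≈ 2.8737
Items needed = n × 49 = 2.8737 × 49 ≈ 140.81 → round up to 141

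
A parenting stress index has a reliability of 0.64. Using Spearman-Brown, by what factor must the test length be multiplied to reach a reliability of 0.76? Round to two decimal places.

1.78

n = 0.76(1 − 0.64) / [0.64(1 − 0.76)]
n = 0.2736 / 0.1536 ≈ 1.7813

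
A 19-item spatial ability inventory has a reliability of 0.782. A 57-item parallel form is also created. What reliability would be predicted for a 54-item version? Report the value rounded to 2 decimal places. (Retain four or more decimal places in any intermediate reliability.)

The 57-item form is not needed; work directly from the 19-item form with n = 54/19 = 2.8421.
r_{54} = n·r / (1 + (n − 1)·r) = 2.2225 / 2.4405 ≈ 0.9107

0.91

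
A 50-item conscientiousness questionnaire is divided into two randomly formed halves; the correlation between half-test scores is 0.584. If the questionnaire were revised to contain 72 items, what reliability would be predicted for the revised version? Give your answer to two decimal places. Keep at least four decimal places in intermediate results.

0.80

Spearman-Brown correction (n = 2): r_full = 2·0.584/(1 + 0.584) = 0.7374
Length factor from 50 to 72 items: n = 72/50 = 1.4400
r_new = n·r_full / (1 + (n − 1)·r_full) = 1.0619 / 1.3245 ≈ 0.8017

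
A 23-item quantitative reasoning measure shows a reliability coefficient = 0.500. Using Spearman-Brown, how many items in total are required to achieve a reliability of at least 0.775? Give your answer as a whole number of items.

Invert Spearman-Brown to solve for n:
n = r*(1 − r) / [ r (1 − r*) ]
n = 0.775(1 − 0.500) / [0.500(1 − 0.775)]
n = 0.387500 / 0.112500 ≈ 3.4444
3.4444 × 23 = 79.22 → 80 items

80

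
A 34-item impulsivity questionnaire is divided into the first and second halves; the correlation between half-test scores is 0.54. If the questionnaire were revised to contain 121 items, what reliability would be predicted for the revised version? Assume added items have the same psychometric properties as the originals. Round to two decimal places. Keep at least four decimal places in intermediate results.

0.89

Full-test reliability from the split-half r: r_full = 2(0.54)/(1 + 0.54) = 0.7013
Length factor from 34 to 121 items: n = 121/34 = 3.5588
r_new = n·r_full / (1 + (n − 1)·r_full) = 2.4958 / 2.7945 ≈ 0.8931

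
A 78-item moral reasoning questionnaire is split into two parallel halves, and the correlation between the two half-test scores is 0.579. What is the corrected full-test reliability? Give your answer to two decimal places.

Each half is half the length of the full test, so the full test is n = 2 times a half.
r_full = 2r_hh / (1 + r_hh) = 2 × 0.579 / (1 + 0.579)
r_full = 1.1580 / 1.5790 ≈ 0.7334

0.73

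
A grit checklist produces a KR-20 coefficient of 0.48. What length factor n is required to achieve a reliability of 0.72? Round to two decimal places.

n = [0.72 × 0.52] / [0.48 × 0.28]
n = 0.3744 / 0.1344 ≈ 2.7857

2.79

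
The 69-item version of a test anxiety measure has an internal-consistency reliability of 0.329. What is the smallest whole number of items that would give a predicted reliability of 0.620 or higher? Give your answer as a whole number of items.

Invert Spearman-Brown to solve for n:
n = r_target (1 − r_old) / [ r_old (1 − r_target) ]
n = 0.620 × (1 − 0.329) / [ 0.329 × (1 − 0.620) ]
  = 0.416020 / 0.125020 = 3.3276
Items needed = n × 69 = 3.3276 × 69 ≈ 229.60 → round up to 230

230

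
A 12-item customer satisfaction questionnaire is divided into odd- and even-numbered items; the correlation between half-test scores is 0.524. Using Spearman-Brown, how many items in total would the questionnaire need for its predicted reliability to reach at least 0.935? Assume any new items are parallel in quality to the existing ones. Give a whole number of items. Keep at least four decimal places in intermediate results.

Corrected full-test reliability: r_full = 2 × 0.524 / (1 + 0.524) ≈ 0.6877
n = r_tgt(1 − r_full) / [r_full(1 − r_tgt)] = 0.935 × 0.3123 / (0.6877 × 0.065) ≈ 6.5324
Items = 6.5324 × 12 ≈ 78.39 → 79

79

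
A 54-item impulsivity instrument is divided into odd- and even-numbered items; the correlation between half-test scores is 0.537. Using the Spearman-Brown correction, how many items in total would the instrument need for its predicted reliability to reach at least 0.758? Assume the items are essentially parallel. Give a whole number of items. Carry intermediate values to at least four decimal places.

73

r_full = 2(0.537)/(1 + 0.537) = 0.6988
Solve Spearman-Brown for n: n = 0.758(1 − 0.6988) / [0.6988(1 − 0.758)] = 1.3501
Items = 1.3501 × 54 ≈ 72.91 → 73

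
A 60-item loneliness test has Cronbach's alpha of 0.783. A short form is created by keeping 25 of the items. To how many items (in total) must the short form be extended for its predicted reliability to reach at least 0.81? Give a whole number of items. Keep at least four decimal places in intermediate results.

Short-form reliability: n = 25/60 = 0.4167; r_25 = n·r/(1+(n−1)r) ≈ 0.6006
Then solve for n' with r_old = 0.6006, r_target = 0.81: n' = 0.81(1 − 0.6006)/[0.6006(1 − 0.81)] = 2.8350
Items = 2.8350 × 25 ≈ 70.88 → 71

71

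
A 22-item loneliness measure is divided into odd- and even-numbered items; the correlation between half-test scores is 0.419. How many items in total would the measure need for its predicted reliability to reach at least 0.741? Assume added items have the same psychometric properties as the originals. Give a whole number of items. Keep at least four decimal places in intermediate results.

r_full = 2(0.419)/(1 + 0.419) = 0.5906
n = r_tgt(1 − r_full) / [r_full(1 − r_tgt)] = 0.741 × 0.4094 / (0.5906 × 0.259) ≈ 1.9832
Required items = 1.9832 × 22 = 43.63, so 44 items.

44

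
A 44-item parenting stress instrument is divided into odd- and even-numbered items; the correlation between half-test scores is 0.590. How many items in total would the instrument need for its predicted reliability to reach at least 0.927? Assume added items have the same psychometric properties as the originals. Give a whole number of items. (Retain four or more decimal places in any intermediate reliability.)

195

r_full = 2(0.590)/(1 + 0.590) = 0.7421
Solve Spearman-Brown for n: n = 0.927(1 − 0.7421) / [0.7421(1 − 0.927)] = 4.4131
Required items = 4.4131 × 44 = 194.18, so 195 items.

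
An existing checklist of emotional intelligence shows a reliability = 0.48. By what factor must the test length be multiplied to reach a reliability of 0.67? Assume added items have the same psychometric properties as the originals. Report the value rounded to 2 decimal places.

Spearman-Brown solved for the length factor n:
n = r_target (1 − r_old) / [ r_old (1 − r_target) ]
n = 0.67(1 − 0.48) / [0.48(1 − 0.67)]
n = 0.3484 / 0.1584 ≈ 2.1995

2.20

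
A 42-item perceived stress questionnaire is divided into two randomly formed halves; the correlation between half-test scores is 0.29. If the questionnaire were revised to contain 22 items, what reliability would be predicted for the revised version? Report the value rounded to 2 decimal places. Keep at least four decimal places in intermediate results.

0.30

Full-test reliability from the split-half r: r_full = 2(0.29)/(1 + 0.29) = 0.4496
Length factor from 42 to 22 items: n = 22/42 = 0.5238
r_new = n·r_full / (1 + (n − 1)·r_full) = 0.2355 / 0.7859 ≈ 0.2997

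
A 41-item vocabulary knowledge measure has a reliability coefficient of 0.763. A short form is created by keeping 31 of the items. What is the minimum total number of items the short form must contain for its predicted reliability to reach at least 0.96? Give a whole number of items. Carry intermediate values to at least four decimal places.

Short-form reliability: n = 31/41 = 0.7561; r_31 = n·r/(1+(n−1)r) ≈ 0.7088
Length factor from the short form to reach 0.96: n' = 0.96(1 − 0.7088) / [0.7088(1 − 0.96)] ≈ 9.8600
Total items = 9.8600 × 31 = 305.66, rounded up to 306.

306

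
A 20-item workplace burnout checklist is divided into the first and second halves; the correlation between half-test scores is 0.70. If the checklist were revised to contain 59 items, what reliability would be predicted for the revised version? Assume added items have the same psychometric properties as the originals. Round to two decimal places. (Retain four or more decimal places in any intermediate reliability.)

0.93

Spearman-Brown correction (n = 2): r_full = 2·0.70/(1 + 0.70) = 0.8235
Length factor from 20 to 59 items: n = 59/20 = 2.9500
r_new = n·r_full / (1 + (n − 1)·r_full) = 2.4293 / 2.6058 ≈ 0.9323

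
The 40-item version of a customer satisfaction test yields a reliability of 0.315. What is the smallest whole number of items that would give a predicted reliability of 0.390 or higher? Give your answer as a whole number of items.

56

n = 0.390(1 − 0.315) / [0.315(1 − 0.390)]
  = 0.267150 / 0.192150 = 1.3903
So the test needs 1.3903 × 40 ≈ 55.61 items; rounding up, 56.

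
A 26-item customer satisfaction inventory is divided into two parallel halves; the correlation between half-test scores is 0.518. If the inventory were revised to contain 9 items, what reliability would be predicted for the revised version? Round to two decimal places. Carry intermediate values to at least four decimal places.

0.43

First correct the split-half correlation to full-test reliability: r_full = 2 × 0.518 / (1 + 0.518) ≈ 0.6825
Length factor from 26 to 9 items: n = 9/26 = 0.3462
r_new = n·r_full / (1 + (n − 1)·r_full) = 0.2363 / 0.5538 ≈ 0.4267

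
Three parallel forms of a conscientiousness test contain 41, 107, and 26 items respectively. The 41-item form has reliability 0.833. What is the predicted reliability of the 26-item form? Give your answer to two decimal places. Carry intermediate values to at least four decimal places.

The 107-item form is not needed; work directly from the 41-item form with n = 26/41 = 0.6341.
r_{26} = n·r / (1 + (n − 1)·r) = 0.5282 / 0.6952 ≈ 0.7598

0.76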